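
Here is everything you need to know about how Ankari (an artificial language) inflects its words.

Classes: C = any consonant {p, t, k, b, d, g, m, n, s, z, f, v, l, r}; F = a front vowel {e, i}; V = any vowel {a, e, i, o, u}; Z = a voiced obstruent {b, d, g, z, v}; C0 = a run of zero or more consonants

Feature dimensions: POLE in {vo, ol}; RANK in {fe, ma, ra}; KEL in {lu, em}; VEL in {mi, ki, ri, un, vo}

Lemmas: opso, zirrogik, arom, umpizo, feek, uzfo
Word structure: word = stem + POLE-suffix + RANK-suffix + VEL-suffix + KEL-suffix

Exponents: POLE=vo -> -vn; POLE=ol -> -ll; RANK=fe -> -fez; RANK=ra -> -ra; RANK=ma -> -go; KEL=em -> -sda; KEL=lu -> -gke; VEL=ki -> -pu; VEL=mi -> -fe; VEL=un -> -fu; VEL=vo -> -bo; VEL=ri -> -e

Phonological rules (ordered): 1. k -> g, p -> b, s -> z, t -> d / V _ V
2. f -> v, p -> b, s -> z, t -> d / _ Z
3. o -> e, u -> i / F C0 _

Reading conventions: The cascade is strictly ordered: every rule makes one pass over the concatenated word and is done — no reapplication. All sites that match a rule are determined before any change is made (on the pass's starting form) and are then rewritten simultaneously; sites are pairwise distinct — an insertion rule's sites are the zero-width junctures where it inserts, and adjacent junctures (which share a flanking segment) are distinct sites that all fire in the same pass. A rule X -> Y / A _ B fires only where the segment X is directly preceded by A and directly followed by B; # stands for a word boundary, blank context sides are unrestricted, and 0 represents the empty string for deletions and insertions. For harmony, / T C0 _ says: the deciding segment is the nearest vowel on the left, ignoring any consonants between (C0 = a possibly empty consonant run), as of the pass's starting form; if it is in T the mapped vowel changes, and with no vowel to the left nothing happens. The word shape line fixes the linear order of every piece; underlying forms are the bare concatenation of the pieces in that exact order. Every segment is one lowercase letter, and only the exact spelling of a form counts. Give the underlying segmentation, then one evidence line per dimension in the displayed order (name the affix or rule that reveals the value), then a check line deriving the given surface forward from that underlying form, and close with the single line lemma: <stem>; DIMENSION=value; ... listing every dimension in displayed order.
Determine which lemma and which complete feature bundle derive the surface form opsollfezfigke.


underlying: opso-ll-fez-fu-gke
POLE=ol - signalled by the affix -ll
RANK=fe - signalled by the affix -fez
KEL=lu - signalled by the affix -gke
VEL=un - signalled by the affix -fu
check: opsollfezfugke -> opsollfezfugke -> opsollfezfugke -> opsollfezfigke
lemma: opso; POLE=ol; RANK=fe; KEL=lu; VEL=un


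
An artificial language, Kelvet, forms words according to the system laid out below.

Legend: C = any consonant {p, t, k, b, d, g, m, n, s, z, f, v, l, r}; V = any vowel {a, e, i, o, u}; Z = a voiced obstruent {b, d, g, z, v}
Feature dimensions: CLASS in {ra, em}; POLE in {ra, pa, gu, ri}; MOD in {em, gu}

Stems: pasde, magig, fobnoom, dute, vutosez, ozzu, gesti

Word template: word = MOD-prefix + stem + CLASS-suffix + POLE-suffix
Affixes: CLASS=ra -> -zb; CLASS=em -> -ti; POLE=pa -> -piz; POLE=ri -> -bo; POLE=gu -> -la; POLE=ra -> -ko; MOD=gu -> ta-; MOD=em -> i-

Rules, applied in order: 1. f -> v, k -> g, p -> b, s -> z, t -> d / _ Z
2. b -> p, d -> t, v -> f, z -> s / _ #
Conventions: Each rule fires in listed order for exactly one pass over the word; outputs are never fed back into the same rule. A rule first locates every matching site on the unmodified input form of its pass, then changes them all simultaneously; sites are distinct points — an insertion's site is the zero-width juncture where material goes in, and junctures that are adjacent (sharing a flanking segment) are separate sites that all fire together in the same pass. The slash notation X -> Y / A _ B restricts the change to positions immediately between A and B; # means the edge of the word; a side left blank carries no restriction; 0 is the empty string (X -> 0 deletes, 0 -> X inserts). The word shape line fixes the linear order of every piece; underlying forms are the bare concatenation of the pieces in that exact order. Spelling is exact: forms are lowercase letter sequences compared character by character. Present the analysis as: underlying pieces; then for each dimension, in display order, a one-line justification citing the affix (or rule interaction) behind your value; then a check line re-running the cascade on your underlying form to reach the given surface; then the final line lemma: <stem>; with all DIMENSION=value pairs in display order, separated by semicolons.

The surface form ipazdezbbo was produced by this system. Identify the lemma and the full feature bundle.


underlying: i-pasde-zb-bo
CLASS=ra - signalled by the affix -zb
POLE=ri - signalled by the affix -bo
MOD=em - signalled by the affix i-
check: ipasdezbbo -> ipazdezbbo -> ipazdezbbo
lemma: pasde; CLASS=ra; POLE=ri; MOD=em


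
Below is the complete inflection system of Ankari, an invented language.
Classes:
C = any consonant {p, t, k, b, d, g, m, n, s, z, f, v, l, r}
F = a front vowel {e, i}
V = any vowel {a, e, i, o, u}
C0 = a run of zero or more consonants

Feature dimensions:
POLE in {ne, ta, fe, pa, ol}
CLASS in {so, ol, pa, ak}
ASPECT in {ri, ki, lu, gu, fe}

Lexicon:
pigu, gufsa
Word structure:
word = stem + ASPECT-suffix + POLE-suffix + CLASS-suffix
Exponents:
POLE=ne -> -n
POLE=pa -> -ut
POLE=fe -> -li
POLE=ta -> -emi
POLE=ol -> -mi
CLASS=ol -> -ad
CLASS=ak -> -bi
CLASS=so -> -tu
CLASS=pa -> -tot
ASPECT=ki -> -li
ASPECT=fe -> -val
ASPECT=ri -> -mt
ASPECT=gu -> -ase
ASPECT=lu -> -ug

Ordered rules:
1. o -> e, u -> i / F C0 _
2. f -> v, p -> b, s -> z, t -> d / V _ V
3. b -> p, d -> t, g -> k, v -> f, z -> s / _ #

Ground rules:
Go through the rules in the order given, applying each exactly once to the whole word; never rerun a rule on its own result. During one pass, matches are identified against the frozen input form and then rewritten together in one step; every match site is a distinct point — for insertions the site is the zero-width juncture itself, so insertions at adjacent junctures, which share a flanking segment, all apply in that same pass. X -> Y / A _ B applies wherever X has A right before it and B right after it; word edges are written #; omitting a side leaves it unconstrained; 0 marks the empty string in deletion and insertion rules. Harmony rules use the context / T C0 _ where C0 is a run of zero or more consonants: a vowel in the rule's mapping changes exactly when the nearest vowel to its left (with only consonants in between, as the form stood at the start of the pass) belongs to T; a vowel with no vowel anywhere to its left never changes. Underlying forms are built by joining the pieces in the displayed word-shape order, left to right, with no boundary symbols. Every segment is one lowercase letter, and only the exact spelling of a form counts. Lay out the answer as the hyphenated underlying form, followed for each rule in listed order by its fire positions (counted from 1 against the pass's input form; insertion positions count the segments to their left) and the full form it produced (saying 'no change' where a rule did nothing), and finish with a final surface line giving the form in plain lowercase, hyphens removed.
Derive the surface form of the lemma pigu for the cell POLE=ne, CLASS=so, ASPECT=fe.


underlying: pigu-val-n-tu
1. o -> e, u -> i / F C0 _: fires at position(s) 4: pigivalntu
2. f -> v, p -> b, s -> z, t -> d / V _ V: no change
3. b -> p, d -> t, g -> k, v -> f, z -> s / _ #: no change
surface: pigivalntu


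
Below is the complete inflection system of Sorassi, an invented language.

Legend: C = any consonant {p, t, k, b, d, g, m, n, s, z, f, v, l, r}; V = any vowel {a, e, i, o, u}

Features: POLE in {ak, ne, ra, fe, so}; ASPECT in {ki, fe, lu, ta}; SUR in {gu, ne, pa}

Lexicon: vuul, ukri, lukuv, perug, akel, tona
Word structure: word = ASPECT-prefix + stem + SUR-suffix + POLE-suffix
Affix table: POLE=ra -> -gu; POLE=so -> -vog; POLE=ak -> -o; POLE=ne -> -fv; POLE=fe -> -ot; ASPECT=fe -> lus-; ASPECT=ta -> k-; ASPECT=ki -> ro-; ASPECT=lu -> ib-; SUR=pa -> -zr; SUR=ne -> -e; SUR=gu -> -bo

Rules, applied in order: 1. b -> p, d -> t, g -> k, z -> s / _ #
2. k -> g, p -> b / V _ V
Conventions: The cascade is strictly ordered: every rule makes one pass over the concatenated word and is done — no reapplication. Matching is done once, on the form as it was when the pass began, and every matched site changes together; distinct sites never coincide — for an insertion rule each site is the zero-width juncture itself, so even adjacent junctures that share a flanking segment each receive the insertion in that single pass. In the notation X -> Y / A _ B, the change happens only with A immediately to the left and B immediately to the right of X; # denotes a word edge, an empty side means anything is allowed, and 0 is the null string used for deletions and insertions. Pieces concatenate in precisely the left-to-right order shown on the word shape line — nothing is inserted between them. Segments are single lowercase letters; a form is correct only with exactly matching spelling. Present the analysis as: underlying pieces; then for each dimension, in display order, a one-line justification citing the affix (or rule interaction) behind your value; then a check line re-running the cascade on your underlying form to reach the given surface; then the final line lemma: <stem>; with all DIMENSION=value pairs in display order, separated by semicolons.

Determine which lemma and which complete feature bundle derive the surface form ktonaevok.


underlying: k-tona-e-vog
POLE=so - signalled by the affix -vog
ASPECT=ta - signalled by the affix k-
SUR=ne - signalled by the affix -e
check: ktonaevog -> ktonaevok -> ktonaevok
lemma: tona; POLE=so; ASPECT=ta; SUR=ne


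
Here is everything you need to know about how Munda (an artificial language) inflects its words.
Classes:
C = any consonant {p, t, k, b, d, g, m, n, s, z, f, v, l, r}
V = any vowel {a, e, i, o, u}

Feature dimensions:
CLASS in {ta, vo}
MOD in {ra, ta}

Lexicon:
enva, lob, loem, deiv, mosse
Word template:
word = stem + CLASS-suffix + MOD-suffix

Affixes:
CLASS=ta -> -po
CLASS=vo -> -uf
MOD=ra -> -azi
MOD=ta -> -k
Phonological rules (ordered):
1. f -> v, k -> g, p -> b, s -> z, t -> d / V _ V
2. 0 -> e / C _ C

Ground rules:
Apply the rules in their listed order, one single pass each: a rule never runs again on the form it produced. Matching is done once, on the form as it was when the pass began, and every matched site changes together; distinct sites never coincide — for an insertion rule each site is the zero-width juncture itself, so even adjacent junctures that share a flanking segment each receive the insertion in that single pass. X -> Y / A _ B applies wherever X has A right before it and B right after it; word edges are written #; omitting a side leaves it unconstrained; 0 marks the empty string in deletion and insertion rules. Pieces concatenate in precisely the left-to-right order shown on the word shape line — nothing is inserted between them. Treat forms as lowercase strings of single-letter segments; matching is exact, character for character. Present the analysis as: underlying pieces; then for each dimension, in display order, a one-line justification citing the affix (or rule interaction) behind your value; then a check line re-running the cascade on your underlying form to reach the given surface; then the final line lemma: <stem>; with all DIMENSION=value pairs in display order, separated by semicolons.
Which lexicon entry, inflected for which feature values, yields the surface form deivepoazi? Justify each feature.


underlying: deiv-po-azi
CLASS=ta - signalled by the affix -po
MOD=ra - signalled by the affix -azi
check: deivpoazi -> deivpoazi -> deivepoazi
lemma: deiv; CLASS=ta; MOD=ra


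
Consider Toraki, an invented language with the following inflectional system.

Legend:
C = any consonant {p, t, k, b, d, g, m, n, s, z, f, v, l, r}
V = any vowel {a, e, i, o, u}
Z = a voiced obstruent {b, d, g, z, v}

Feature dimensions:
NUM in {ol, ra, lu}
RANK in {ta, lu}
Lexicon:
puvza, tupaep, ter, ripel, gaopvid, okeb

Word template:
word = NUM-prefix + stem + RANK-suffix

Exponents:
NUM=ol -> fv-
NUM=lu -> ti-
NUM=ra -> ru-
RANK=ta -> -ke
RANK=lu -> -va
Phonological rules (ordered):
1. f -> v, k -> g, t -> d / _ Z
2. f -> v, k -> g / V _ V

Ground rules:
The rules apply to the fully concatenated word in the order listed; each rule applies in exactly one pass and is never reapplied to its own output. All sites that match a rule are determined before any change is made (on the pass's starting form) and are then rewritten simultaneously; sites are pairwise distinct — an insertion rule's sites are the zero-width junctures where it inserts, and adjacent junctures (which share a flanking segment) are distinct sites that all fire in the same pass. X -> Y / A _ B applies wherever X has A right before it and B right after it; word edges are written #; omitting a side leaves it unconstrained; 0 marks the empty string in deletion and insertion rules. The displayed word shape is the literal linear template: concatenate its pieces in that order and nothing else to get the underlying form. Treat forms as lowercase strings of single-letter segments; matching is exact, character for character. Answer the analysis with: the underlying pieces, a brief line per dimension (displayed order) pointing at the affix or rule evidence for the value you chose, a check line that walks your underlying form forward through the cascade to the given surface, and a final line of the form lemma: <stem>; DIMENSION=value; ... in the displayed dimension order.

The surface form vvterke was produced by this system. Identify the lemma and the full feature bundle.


underlying: fv-ter-ke
NUM=ol - signalled by the affix fv-
RANK=ta - signalled by the affix -ke
check: fvterke -> vvterke -> vvterke
lemma: ter; NUM=ol; RANK=ta


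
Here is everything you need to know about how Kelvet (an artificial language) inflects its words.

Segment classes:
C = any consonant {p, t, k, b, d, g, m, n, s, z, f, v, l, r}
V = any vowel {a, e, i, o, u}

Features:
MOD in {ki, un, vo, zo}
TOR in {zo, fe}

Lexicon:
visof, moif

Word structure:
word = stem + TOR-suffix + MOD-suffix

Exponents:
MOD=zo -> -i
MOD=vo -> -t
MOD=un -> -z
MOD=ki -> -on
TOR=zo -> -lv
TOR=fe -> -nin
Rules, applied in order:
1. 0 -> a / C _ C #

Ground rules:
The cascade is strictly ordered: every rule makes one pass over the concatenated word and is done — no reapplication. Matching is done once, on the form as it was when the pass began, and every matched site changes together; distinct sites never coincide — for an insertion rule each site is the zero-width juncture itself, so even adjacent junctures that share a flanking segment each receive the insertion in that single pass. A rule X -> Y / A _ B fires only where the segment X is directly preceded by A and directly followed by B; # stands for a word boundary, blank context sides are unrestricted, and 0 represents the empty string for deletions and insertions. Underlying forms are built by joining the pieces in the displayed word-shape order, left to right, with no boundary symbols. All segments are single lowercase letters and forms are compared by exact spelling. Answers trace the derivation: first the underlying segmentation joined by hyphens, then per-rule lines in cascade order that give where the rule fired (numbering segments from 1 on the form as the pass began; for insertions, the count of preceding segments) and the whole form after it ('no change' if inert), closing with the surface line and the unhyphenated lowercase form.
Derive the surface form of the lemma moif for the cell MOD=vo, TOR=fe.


underlying: moif-nin-t
1. 0 -> a / C _ C #: inserts after position(s) 7: moifninat
surface: moifninat


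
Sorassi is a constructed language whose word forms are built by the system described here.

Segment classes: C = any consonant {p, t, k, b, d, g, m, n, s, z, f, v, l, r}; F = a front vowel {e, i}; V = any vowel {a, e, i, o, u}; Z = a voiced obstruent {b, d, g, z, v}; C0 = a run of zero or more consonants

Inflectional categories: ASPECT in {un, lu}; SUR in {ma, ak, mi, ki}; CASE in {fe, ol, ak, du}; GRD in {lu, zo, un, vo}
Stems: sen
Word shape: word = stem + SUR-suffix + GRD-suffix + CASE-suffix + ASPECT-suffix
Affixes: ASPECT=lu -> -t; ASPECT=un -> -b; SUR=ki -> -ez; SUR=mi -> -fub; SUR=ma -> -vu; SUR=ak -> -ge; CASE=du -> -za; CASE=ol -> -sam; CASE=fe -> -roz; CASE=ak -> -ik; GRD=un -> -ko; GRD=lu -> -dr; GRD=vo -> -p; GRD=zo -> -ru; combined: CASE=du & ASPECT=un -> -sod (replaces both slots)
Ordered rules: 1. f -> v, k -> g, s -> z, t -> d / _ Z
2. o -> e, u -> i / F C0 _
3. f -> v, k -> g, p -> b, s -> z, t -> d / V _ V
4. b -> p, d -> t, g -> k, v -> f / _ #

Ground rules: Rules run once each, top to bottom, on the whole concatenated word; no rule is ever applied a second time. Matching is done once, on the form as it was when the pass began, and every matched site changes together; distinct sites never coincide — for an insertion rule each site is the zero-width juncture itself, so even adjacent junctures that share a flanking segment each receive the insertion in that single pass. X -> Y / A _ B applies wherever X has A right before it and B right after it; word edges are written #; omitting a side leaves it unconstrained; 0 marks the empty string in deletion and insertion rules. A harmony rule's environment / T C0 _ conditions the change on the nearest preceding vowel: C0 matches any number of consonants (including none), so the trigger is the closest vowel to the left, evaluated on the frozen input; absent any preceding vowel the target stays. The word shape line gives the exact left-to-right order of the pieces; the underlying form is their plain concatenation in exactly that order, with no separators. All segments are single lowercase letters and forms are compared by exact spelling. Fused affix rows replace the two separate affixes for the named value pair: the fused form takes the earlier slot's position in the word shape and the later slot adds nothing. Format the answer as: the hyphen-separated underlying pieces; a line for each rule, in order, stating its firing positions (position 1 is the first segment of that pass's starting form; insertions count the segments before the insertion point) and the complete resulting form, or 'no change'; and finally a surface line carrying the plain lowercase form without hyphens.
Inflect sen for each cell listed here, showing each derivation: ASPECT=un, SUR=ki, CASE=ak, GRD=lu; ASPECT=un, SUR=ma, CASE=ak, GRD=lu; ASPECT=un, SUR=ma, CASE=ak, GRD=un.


cell ASPECT=un, SUR=ki, CASE=ak, GRD=lu:
underlying: sen-ez-dr-ik-b
1. f -> v, k -> g, s -> z, t -> d / _ Z: fires at position(s) 9: senezdrigb
2. o -> e, u -> i / F C0 _: no change
3. f -> v, k -> g, p -> b, s -> z, t -> d / V _ V: no change
4. b -> p, d -> t, g -> k, v -> f / _ #: fires at position(s) 10: senezdrigp
surface: senezdrigp

cell ASPECT=un, SUR=ma, CASE=ak, GRD=lu:
underlying: sen-vu-dr-ik-b
1. f -> v, k -> g, s -> z, t -> d / _ Z: fires at position(s) 9: senvudrigb
2. o -> e, u -> i / F C0 _: fires at position(s) 5: senvidrigb
3. f -> v, k -> g, p -> b, s -> z, t -> d / V _ V: no change
4. b -> p, d -> t, g -> k, v -> f / _ #: fires at position(s) 10: senvidrigp
surface: senvidrigp

cell ASPECT=un, SUR=ma, CASE=ak, GRD=un:
underlying: sen-vu-ko-ik-b
1. f -> v, k -> g, s -> z, t -> d / _ Z: fires at position(s) 9: senvukoigb
2. o -> e, u -> i / F C0 _: fires at position(s) 5: senvikoigb
3. f -> v, k -> g, p -> b, s -> z, t -> d / V _ V: fires at position(s) 6: senvigoigb
4. b -> p, d -> t, g -> k, v -> f / _ #: fires at position(s) 10: senvigoigp
surface: senvigoigp


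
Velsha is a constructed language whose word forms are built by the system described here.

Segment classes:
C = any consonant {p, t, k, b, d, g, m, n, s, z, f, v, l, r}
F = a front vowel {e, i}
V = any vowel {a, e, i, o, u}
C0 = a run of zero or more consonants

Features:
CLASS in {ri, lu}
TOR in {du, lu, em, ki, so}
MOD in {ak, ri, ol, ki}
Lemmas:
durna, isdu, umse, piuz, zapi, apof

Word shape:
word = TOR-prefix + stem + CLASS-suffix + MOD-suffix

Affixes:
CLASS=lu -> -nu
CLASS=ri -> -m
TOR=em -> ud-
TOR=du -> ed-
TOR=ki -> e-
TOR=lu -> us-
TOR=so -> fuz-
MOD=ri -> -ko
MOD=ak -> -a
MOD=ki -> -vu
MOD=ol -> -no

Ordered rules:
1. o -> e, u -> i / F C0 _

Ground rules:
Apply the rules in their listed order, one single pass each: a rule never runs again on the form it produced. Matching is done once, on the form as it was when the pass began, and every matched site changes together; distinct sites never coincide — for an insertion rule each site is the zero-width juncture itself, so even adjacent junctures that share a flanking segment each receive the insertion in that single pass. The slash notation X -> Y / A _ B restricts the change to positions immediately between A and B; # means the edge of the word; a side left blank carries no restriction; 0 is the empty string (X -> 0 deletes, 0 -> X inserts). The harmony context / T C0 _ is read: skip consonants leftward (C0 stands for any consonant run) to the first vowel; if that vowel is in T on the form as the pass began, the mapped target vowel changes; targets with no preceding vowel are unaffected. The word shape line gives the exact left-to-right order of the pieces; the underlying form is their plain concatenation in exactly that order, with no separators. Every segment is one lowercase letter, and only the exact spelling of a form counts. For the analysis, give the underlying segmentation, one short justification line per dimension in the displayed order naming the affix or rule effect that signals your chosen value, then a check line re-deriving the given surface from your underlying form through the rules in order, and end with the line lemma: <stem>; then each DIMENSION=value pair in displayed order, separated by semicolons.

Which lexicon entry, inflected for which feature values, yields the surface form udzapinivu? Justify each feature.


underlying: ud-zapi-nu-vu
CLASS=lu - signalled by the affix -nu
TOR=em - signalled by the affix ud-
MOD=ki - signalled by the affix -vu
check: udzapinuvu -> udzapinivu
lemma: zapi; CLASS=lu; TOR=em; MOD=ki


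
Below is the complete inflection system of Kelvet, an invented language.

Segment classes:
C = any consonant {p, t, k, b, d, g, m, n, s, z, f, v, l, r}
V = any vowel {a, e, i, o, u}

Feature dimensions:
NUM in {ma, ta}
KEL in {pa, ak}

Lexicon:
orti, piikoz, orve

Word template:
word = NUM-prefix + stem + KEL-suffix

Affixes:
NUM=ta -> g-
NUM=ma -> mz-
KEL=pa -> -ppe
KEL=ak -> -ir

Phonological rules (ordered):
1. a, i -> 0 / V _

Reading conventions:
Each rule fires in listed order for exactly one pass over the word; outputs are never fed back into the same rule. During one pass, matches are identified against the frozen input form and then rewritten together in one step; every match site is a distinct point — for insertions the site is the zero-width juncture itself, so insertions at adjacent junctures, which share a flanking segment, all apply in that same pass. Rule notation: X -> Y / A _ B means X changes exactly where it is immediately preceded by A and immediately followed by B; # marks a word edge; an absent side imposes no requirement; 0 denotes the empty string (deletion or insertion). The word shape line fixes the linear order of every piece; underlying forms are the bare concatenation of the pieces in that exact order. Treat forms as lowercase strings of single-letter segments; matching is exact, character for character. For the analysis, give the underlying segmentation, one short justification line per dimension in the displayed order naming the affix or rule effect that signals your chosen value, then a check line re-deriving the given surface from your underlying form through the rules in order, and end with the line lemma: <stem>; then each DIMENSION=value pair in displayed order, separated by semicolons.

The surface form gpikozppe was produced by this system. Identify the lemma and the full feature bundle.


underlying: g-piikoz-ppe
NUM=ta - signalled by the affix g-
KEL=pa - signalled by the affix -ppe
check: gpiikozppe -> gpikozppe
lemma: piikoz; NUM=ta; KEL=pa


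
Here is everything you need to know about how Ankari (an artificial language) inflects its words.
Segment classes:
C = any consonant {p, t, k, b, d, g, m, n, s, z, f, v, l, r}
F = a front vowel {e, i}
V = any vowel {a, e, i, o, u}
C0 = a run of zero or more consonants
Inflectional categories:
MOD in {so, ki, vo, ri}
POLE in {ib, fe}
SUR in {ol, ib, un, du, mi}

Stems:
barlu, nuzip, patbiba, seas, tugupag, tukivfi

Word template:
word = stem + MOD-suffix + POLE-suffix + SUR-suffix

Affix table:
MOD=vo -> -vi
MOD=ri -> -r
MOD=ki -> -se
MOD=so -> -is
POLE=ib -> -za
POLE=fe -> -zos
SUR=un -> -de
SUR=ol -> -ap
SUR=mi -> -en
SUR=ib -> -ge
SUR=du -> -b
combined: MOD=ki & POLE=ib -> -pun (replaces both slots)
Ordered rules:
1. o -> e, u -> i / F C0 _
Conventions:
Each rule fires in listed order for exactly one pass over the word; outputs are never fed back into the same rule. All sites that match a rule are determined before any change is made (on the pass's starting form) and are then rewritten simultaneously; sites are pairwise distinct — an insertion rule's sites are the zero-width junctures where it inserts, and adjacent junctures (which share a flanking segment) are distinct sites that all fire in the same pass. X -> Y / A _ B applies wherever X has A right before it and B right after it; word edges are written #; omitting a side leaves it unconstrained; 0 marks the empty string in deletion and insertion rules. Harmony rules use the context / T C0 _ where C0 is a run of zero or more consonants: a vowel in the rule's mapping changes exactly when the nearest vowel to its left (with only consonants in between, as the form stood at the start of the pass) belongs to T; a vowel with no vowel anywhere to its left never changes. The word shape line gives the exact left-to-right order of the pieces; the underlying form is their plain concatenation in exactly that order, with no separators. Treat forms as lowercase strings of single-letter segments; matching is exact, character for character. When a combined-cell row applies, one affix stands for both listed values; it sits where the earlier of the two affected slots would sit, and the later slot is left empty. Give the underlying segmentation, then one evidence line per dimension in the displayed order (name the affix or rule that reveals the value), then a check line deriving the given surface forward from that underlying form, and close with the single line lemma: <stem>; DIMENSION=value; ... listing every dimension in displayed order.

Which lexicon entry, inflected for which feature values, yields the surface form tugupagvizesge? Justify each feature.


underlying: tugupag-vi-zos-ge
MOD=vo - signalled by the affix -vi
POLE=fe - signalled by the affix -zos
SUR=ib - signalled by the affix -ge
check: tugupagvizosge -> tugupagvizesge
lemma: tugupag; MOD=vo; POLE=fe; SUR=ib


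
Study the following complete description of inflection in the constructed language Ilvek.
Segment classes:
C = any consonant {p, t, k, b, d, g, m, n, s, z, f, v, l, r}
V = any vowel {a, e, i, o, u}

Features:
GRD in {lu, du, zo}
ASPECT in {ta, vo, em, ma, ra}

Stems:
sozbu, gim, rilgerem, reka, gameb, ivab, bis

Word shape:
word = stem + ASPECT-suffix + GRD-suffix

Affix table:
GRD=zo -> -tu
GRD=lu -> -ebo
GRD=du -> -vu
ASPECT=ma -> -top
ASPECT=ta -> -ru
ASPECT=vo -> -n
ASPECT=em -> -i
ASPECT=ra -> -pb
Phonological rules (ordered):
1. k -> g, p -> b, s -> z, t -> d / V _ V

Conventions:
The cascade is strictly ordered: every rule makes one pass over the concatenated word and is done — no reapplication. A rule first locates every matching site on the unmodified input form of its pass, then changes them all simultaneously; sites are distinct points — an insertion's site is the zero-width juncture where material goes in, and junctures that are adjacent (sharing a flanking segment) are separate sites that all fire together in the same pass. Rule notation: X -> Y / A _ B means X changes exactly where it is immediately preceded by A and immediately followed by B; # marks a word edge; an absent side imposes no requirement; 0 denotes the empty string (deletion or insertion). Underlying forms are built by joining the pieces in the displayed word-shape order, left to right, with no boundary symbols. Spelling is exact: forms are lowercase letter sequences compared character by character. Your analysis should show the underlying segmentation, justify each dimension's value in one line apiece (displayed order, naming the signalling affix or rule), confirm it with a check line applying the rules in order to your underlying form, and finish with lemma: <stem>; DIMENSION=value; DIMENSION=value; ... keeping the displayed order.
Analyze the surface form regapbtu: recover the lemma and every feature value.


underlying: reka-pb-tu
GRD=zo - signalled by the affix -tu
ASPECT=ra - signalled by the affix -pb
check: rekapbtu -> regapbtu
lemma: reka; GRD=zo; ASPECT=ra


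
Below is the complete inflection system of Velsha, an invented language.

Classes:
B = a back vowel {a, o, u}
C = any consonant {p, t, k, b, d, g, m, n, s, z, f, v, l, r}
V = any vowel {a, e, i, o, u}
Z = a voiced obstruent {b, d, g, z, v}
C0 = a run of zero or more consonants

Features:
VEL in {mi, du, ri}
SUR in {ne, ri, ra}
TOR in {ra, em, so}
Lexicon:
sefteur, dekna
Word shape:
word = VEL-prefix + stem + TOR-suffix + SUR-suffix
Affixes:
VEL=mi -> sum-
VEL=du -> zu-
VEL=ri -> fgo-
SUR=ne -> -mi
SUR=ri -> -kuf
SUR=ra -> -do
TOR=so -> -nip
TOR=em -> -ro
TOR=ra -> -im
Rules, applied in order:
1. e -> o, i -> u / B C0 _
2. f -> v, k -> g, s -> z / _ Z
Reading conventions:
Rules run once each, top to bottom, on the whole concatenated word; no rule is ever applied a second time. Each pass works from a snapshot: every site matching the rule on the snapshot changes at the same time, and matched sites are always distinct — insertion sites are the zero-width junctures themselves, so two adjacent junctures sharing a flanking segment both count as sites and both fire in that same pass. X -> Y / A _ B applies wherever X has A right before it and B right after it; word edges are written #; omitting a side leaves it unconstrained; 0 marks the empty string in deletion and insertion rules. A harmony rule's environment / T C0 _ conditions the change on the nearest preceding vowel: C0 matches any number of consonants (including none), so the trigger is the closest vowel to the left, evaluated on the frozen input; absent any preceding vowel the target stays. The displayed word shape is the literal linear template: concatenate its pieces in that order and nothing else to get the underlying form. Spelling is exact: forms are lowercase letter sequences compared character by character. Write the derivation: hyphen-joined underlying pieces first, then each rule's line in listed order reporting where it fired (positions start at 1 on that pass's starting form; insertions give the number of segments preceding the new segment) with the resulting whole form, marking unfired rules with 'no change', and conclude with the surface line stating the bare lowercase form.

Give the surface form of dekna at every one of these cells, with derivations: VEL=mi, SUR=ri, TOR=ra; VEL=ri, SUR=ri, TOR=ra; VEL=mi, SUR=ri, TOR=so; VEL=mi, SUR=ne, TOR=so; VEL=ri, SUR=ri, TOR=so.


cell VEL=mi, SUR=ri, TOR=ra:
underlying: sum-dekna-im-kuf
1. e -> o, i -> u / B C0 _: fires at position(s) 5, 9: sumdoknaumkuf
2. f -> v, k -> g, s -> z / _ Z: no change
surface: sumdoknaumkuf

cell VEL=ri, SUR=ri, TOR=ra:
underlying: fgo-dekna-im-kuf
1. e -> o, i -> u / B C0 _: fires at position(s) 5, 9: fgodoknaumkuf
2. f -> v, k -> g, s -> z / _ Z: fires at position(s) 1: vgodoknaumkuf
surface: vgodoknaumkuf

cell VEL=mi, SUR=ri, TOR=so:
underlying: sum-dekna-nip-kuf
1. e -> o, i -> u / B C0 _: fires at position(s) 5, 10: sumdoknanupkuf
2. f -> v, k -> g, s -> z / _ Z: no change
surface: sumdoknanupkuf

cell VEL=mi, SUR=ne, TOR=so:
underlying: sum-dekna-nip-mi
1. e -> o, i -> u / B C0 _: fires at position(s) 5, 10: sumdoknanupmi
2. f -> v, k -> g, s -> z / _ Z: no change
surface: sumdoknanupmi

cell VEL=ri, SUR=ri, TOR=so:
underlying: fgo-dekna-nip-kuf
1. e -> o, i -> u / B C0 _: fires at position(s) 5, 10: fgodoknanupkuf
2. f -> v, k -> g, s -> z / _ Z: fires at position(s) 1: vgodoknanupkuf
surface: vgodoknanupkuf


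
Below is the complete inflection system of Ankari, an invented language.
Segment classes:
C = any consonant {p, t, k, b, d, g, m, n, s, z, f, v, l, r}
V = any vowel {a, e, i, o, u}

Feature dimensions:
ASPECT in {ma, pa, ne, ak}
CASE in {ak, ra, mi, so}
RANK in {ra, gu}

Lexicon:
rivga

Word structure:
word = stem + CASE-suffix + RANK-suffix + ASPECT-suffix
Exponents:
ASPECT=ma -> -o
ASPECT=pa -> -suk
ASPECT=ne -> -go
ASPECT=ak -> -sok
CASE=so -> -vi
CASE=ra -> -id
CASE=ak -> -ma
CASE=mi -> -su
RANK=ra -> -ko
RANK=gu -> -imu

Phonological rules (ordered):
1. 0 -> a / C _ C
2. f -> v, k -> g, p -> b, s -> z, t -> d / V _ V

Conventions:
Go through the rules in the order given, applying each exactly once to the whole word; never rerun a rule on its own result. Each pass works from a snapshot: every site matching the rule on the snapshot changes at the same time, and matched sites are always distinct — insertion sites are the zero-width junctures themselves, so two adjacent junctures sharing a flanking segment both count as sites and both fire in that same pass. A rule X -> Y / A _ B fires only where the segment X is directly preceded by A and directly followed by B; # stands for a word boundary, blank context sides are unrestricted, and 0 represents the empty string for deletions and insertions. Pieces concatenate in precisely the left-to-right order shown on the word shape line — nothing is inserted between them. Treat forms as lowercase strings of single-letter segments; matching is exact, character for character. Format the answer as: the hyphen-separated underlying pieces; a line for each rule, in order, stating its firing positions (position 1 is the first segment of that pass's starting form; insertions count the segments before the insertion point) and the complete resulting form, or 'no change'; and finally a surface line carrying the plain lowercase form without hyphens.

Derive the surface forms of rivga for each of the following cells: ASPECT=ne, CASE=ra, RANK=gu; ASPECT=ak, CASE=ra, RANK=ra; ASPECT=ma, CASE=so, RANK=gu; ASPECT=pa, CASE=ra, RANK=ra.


cell ASPECT=ne, CASE=ra, RANK=gu:
underlying: rivga-id-imu-go
1. 0 -> a / C _ C: inserts after position(s) 3: rivagaidimugo
2. f -> v, k -> g, p -> b, s -> z, t -> d / V _ V: no change
surface: rivagaidimugo

cell ASPECT=ak, CASE=ra, RANK=ra:
underlying: rivga-id-ko-sok
1. 0 -> a / C _ C: inserts after position(s) 3, 7: rivagaidakosok
2. f -> v, k -> g, p -> b, s -> z, t -> d / V _ V: fires at position(s) 10, 12: rivagaidagozok
surface: rivagaidagozok

cell ASPECT=ma, CASE=so, RANK=gu:
underlying: rivga-vi-imu-o
1. 0 -> a / C _ C: inserts after position(s) 3: rivagaviimuo
2. f -> v, k -> g, p -> b, s -> z, t -> d / V _ V: no change
surface: rivagaviimuo

cell ASPECT=pa, CASE=ra, RANK=ra:
underlying: rivga-id-ko-suk
1. 0 -> a / C _ C: inserts after position(s) 3, 7: rivagaidakosuk
2. f -> v, k -> g, p -> b, s -> z, t -> d / V _ V: fires at position(s) 10, 12: rivagaidagozuk
surface: rivagaidagozuk


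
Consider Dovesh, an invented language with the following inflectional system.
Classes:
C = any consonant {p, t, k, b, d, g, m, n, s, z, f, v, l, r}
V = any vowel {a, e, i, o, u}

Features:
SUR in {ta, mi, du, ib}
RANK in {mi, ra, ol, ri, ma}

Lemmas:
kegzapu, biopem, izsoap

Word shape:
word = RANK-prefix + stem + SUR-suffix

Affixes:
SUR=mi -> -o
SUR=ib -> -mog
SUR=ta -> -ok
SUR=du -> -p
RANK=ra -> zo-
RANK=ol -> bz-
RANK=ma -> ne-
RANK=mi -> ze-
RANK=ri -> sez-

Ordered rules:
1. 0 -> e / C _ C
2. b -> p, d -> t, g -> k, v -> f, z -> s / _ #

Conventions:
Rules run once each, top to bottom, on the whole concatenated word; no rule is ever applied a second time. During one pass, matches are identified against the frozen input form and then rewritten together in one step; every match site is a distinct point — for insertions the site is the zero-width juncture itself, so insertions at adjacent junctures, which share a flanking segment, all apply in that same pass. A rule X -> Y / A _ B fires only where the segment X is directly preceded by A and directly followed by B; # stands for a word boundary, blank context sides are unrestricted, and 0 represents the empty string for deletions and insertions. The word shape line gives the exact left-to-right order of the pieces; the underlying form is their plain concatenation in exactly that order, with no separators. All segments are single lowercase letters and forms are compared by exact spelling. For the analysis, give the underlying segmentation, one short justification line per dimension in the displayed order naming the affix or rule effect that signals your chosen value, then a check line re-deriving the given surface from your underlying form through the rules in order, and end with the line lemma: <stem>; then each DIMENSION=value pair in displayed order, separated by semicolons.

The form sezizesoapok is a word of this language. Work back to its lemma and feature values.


underlying: sez-izsoap-ok
SUR=ta - signalled by the affix -ok
RANK=ri - signalled by the affix sez-
check: sezizsoapok -> sezizesoapok -> sezizesoapok
lemma: izsoap; SUR=ta; RANK=ri


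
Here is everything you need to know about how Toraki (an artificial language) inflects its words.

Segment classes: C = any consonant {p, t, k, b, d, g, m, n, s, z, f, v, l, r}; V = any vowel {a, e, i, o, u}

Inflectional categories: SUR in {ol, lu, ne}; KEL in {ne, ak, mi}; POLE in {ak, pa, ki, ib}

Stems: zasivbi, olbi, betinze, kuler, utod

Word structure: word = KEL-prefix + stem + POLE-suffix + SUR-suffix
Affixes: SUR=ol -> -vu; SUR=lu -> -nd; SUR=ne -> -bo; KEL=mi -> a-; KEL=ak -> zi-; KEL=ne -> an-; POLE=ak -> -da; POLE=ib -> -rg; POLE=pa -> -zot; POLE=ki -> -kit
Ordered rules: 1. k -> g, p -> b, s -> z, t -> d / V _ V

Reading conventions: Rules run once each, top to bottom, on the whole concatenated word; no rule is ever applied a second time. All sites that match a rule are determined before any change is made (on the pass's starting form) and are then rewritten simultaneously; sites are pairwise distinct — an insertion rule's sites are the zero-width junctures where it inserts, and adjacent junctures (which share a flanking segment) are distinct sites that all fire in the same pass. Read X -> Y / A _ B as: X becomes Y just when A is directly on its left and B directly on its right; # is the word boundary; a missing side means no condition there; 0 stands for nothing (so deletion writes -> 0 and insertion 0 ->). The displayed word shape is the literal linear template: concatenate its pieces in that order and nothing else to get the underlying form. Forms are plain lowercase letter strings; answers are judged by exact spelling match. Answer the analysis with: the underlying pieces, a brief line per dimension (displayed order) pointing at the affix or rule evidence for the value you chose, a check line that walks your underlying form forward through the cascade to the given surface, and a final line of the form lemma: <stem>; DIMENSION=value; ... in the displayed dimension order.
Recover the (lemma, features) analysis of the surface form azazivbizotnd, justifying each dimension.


underlying: a-zasivbi-zot-nd
SUR=lu - signalled by the affix -nd
KEL=mi - signalled by the affix a-
POLE=pa - signalled by the affix -zot
check: azasivbizotnd -> azazivbizotnd
lemma: zasivbi; SUR=lu; KEL=mi; POLE=pa


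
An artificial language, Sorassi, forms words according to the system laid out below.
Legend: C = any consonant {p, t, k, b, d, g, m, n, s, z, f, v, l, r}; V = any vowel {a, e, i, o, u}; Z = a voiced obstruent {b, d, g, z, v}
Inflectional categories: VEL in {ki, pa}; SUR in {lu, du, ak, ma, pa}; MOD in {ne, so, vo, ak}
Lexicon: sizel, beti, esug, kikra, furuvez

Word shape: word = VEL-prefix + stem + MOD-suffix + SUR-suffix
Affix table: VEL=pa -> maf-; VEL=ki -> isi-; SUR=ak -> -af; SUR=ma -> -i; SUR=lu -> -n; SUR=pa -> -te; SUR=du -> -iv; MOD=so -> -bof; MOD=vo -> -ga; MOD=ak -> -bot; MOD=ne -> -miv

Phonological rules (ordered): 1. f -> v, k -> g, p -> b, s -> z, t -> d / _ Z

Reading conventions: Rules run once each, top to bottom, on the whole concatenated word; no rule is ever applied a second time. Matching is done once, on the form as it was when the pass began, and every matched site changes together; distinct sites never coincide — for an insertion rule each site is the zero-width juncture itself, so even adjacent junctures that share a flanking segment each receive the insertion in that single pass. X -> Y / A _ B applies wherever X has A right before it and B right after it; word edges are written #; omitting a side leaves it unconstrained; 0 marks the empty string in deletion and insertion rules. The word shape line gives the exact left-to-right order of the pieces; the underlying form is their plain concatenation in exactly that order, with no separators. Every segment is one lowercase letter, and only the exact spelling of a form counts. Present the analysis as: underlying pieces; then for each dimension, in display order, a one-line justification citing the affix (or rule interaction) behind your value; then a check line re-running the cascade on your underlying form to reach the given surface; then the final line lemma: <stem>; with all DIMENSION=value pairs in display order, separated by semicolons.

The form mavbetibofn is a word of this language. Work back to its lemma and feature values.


underlying: maf-beti-bof-n
VEL=pa - signalled by the affix maf-
SUR=lu - signalled by the affix -n
MOD=so - signalled by the affix -bof
check: mafbetibofn -> mavbetibofn
lemma: beti; VEL=pa; SUR=lu; MOD=so
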